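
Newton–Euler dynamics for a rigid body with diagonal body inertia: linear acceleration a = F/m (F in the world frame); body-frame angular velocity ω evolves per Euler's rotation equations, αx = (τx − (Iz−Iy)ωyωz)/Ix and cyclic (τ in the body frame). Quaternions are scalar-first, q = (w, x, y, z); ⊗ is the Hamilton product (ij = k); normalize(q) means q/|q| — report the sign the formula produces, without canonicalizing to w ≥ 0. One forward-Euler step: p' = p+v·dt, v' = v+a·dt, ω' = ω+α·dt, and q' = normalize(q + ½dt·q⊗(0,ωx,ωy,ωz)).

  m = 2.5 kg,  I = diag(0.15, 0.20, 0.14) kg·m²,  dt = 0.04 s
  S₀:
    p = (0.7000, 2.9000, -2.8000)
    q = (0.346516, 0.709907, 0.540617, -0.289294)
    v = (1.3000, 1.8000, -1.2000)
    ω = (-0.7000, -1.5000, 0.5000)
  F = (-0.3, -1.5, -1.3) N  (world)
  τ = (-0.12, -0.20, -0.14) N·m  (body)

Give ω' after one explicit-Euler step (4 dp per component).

precession coupling ω×(Iω) = (0.0450, -0.0035, 0.0525)
α = I⁻¹(τ − ω×Iω) = (-1.1000, -0.9825, -1.3750)
new body rate ω' = (-0.7440, -1.5393, 0.4450)

ω' = (-0.7440, -1.5393, 0.4450)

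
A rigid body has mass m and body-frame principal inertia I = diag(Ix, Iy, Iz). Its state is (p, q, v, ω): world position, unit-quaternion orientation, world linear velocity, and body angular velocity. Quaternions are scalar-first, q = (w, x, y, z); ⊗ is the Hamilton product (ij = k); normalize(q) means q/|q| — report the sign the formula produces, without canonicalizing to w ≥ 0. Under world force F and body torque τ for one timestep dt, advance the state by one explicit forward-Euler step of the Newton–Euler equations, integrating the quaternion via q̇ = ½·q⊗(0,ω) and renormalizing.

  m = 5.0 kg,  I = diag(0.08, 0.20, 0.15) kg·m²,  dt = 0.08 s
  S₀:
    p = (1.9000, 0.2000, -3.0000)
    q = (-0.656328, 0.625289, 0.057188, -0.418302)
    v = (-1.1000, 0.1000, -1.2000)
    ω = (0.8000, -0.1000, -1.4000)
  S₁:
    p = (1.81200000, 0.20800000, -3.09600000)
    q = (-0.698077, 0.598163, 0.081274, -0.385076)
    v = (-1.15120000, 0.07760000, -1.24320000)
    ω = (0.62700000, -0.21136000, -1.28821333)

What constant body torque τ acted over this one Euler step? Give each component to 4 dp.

rate change Δω = (-0.17300000, -0.11136000, 0.11178667)
applied torque τ = (-0.1800, -0.2000, 0.2000)

τ = (-0.1800, -0.2000, 0.2000)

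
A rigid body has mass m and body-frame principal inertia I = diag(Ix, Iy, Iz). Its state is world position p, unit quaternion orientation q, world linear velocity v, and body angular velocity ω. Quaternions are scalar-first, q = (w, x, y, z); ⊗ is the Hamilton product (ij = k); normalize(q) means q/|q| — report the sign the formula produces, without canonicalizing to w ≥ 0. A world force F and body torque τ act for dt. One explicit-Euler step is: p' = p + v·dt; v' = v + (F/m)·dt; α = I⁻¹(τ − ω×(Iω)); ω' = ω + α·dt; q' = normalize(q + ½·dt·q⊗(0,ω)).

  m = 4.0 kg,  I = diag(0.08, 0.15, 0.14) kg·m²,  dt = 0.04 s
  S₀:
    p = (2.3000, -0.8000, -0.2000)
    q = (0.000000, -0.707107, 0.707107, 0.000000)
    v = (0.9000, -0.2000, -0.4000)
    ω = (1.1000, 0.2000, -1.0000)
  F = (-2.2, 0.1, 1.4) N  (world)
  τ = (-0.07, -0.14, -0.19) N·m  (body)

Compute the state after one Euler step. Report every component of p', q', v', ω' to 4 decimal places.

ω×(Iω) gyroscopic = (0.0020, 0.0660, 0.0154)
α = I⁻¹(τ − ω×Iω) = (-0.9000, -1.3733, -1.4671)
ω + α·dt = (1.0640, 0.1451, -1.0587)
q⊗(0,ω) = (0.6363963, -0.7071070, -0.7071070, -0.9192391)
q + ½dt·q⊗(0,ω), renormalized = (0.0127, -0.7209, 0.6927, -0.0184)
p + v·dt = (2.3360, -0.8080, -0.2160)
new velocity v' = (0.8780, -0.1990, -0.3860)

p' = (2.3360, -0.8080, -0.2160)
q' = (0.0127, -0.7209, 0.6927, -0.0184)
v' = (0.8780, -0.1990, -0.3860)
ω' = (1.0640, 0.1451, -1.0587)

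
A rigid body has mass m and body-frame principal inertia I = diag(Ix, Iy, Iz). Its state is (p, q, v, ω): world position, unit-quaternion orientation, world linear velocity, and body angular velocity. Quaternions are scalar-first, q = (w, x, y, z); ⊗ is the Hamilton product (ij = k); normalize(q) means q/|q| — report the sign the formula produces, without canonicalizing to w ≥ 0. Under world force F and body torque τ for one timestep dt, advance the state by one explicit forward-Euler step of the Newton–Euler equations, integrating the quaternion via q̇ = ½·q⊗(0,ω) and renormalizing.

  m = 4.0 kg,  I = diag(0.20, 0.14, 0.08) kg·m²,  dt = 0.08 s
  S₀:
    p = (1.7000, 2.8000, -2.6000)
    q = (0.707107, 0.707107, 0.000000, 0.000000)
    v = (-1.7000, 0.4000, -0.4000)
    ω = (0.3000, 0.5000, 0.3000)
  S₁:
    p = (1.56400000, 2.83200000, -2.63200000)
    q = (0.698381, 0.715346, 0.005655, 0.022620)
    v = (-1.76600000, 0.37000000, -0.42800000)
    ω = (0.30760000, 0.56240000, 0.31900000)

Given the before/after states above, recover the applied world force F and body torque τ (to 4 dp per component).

rate change Δω = (0.00760000, 0.06240000, 0.01900000)
precession coupling = (-0.0090, 0.0108, -0.0090)
τ = I·(Δω/dt) + ω₀×(Iω₀) = (0.0100, 0.1200, 0.0100)
velocity change Δv = (-0.06600000, -0.03000000, -0.02800000)
F = m·Δv/dt = (-3.3000, -1.5000, -1.4000)

F = (-3.3000, -1.5000, -1.4000)
τ = (0.0100, 0.1200, 0.0100)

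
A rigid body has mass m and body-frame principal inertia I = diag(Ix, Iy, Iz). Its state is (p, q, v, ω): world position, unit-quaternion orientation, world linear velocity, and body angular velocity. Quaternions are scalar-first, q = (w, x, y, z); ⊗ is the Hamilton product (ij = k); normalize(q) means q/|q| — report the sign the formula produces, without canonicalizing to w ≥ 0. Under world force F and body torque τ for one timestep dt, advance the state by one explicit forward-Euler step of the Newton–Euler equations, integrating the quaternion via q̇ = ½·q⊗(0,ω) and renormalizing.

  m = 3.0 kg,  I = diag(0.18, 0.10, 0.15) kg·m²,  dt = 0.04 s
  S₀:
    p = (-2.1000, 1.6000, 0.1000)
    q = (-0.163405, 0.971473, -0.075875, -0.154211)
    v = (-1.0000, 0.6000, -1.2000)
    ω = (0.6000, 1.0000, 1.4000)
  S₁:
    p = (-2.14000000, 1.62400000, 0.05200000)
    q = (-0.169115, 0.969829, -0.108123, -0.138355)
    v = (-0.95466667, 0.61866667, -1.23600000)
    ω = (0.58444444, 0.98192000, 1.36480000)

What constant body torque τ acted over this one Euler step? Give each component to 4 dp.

ω₁ − ω₀ = (-0.01555556, -0.01808000, -0.03520000)
applied torque τ = (0.0000, -0.0200, -0.1800)

τ = (0.0000, -0.0200, -0.1800)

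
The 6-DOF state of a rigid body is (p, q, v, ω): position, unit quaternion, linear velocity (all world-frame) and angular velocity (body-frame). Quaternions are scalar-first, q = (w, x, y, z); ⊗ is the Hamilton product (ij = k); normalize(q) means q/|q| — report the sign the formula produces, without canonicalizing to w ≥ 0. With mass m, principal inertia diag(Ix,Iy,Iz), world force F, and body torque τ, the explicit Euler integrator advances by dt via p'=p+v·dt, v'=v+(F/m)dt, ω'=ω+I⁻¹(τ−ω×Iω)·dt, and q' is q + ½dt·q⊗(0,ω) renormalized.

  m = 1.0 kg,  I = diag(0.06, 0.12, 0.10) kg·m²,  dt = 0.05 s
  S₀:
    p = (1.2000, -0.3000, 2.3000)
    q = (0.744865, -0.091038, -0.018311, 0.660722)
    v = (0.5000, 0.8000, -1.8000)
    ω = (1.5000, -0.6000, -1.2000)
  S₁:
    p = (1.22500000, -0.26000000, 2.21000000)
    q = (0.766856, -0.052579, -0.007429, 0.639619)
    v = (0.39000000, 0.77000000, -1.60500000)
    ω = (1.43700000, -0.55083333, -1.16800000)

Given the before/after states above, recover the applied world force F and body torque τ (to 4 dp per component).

ω₁ − ω₀ = (-0.06300000, 0.04916667, 0.03200000)
precession coupling = (-0.0144, 0.0720, -0.0540)
τ = I·(Δω/dt) + ω₀×(Iω₀) = (-0.0900, 0.1900, 0.0100)
velocity change Δv = (-0.11000000, -0.03000000, 0.19500000)
applied force F = (-2.2000, -0.6000, 3.9000)

F = (-2.2000, -0.6000, 3.9000)
τ = (-0.0900, 0.1900, 0.0100)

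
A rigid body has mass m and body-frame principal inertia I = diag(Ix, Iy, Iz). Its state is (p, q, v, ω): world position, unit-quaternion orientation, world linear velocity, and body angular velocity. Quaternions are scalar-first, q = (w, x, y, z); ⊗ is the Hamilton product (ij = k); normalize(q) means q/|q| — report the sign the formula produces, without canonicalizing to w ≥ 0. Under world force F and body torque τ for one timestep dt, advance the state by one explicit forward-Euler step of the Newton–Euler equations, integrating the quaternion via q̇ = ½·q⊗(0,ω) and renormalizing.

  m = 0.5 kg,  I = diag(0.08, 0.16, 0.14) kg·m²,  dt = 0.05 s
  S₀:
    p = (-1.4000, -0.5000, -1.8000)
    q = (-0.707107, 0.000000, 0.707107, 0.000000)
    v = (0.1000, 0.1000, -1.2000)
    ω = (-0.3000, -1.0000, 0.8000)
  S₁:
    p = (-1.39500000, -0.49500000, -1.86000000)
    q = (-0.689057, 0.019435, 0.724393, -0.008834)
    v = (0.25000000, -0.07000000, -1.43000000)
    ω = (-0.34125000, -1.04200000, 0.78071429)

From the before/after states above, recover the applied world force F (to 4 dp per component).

velocity change Δv = (0.15000000, -0.17000000, -0.23000000)
applied force F = (1.5000, -1.7000, -2.3000)

F = (1.5000, -1.7000, -2.3000)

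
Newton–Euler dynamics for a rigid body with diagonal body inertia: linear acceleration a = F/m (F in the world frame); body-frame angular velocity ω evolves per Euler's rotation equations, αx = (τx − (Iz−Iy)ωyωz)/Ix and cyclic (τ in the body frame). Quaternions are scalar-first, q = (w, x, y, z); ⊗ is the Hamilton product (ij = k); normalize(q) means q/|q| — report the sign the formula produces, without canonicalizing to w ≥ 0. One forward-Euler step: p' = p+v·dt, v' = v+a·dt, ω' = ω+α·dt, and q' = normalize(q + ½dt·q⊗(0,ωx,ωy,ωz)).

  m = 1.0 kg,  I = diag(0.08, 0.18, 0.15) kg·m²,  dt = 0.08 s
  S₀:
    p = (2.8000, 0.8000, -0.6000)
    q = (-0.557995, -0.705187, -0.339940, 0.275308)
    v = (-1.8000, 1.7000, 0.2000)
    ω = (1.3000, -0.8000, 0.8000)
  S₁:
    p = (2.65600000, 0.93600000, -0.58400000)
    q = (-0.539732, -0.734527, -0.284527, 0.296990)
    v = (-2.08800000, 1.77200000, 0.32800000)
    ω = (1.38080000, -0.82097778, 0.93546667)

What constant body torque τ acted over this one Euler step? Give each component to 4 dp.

τ = (0.1000, -0.1200, 0.1500)

Δω = ω₁−ω₀ = (0.08080000, -0.02097778, 0.13546667)
precession coupling = (0.0192, -0.0728, -0.1040)
τ = I·(Δω/dt) + ω₀×(Iω₀) = (0.1000, -0.1200, 0.1500)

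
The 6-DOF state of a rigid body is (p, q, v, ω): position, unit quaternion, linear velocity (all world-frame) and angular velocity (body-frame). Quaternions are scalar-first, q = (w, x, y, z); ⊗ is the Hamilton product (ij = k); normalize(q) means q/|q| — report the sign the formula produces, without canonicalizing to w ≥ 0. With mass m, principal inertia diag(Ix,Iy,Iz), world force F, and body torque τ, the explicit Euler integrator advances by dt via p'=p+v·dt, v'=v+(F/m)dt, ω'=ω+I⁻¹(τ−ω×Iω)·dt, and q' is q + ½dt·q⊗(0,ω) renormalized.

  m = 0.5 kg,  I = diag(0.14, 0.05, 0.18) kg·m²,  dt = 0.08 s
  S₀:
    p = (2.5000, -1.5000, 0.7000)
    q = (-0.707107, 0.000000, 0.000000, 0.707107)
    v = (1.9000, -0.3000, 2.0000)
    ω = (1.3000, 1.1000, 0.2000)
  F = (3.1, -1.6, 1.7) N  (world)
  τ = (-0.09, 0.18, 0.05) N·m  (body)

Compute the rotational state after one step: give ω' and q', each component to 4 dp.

gyro term ω×Iω = (0.0286, -0.0104, -0.1287)
α = I⁻¹(τ − ω×Iω) = (-0.8471, 3.8080, 0.9928)
ω' = ω + α·dt = (1.2322, 1.4046, 0.2794)
Hamilton product q⊗(0,ω) = (-0.1414214, -1.6970568, 0.1414214, -0.1414214)
q' = normalize(q + ½dt·q⊗(0,ω)) = (-0.7111, -0.0677, 0.0056, 0.6998)

ω' = (1.2322, 1.4046, 0.2794)
q' = (-0.7111, -0.0677, 0.0056, 0.6998)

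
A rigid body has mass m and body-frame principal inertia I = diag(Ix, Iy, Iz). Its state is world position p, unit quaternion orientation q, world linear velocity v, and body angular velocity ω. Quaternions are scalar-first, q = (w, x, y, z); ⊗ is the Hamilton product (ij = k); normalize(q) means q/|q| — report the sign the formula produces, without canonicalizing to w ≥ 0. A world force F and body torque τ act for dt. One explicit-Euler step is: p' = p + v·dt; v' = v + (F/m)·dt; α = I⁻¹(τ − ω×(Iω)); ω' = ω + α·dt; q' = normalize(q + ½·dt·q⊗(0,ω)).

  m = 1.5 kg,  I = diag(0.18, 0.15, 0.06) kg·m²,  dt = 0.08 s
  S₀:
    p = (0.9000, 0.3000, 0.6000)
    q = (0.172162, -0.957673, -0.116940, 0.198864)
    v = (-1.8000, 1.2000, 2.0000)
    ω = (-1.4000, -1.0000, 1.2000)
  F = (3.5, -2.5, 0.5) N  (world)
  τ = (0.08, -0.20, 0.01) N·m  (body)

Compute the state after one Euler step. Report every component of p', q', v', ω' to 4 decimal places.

p' = (0.7560, 0.3960, 0.7600)
q' = (0.1039, -0.9616, -0.0887, 0.2380)
v' = (-1.6133, 1.0667, 2.0267)
ω' = (-1.4124, -0.9991, 1.2693)

p + v·dt = (0.7560, 0.3960, 0.7600)
v' = v + a·dt = (-1.6133, 1.0667, 2.0267)
precession coupling ω×(Iω) = (0.1080, -0.2016, -0.0420)
angular accel α = (-0.1556, 0.0107, 0.8667)
ω + α·dt = (-1.4124, -0.9991, 1.2693)
Hamilton product q⊗(0,ω) = (-1.6963190, -0.1824908, 0.6986360, 1.0005514)
q' = normalize(q + ½dt·q⊗(0,ω)) = (0.1039, -0.9616, -0.0887, 0.2380)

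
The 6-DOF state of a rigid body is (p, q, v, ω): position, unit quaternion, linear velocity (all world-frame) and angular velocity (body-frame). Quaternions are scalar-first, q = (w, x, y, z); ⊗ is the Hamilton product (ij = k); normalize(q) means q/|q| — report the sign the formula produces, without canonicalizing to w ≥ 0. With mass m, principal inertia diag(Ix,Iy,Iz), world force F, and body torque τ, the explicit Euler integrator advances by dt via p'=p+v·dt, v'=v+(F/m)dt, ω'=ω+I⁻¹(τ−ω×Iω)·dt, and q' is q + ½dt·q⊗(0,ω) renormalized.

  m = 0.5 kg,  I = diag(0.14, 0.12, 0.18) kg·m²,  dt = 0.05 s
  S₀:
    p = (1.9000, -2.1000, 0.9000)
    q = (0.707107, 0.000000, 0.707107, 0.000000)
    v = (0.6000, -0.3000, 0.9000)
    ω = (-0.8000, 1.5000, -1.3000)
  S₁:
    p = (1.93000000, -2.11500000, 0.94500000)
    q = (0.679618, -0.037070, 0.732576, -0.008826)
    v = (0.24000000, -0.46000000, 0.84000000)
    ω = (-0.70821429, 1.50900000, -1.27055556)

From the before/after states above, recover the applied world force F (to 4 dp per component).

Δv = v₁−v₀ = (-0.36000000, -0.16000000, -0.06000000)
applied force F = (-3.6000, -1.6000, -0.6000)

F = (-3.6000, -1.6000, -0.6000)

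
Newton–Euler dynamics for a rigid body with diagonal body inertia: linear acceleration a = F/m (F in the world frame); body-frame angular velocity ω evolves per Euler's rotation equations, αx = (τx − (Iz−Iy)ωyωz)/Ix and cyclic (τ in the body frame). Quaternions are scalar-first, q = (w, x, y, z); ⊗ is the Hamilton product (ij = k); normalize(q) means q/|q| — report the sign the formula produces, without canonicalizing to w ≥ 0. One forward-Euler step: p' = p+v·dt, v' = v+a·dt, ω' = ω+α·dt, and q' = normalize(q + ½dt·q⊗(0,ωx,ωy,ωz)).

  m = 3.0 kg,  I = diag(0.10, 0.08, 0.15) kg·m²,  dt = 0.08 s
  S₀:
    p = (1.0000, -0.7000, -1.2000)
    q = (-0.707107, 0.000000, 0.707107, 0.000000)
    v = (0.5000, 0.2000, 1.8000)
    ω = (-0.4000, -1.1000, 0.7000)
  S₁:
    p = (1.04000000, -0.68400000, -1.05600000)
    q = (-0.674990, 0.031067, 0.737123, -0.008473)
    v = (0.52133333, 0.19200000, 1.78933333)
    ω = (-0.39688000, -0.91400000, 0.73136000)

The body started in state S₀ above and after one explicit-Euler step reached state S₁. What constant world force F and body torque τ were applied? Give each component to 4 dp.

F = (0.8000, -0.3000, -0.4000)
τ = (-0.0500, 0.2000, 0.0500)

Δω = ω₁−ω₀ = (0.00312000, 0.18600000, 0.03136000)
applied torque τ = (-0.0500, 0.2000, 0.0500)
velocity change Δv = (0.02133333, -0.00800000, -0.01066667)
m·(v₁−v₀)/dt = (0.8000, -0.3000, -0.4000)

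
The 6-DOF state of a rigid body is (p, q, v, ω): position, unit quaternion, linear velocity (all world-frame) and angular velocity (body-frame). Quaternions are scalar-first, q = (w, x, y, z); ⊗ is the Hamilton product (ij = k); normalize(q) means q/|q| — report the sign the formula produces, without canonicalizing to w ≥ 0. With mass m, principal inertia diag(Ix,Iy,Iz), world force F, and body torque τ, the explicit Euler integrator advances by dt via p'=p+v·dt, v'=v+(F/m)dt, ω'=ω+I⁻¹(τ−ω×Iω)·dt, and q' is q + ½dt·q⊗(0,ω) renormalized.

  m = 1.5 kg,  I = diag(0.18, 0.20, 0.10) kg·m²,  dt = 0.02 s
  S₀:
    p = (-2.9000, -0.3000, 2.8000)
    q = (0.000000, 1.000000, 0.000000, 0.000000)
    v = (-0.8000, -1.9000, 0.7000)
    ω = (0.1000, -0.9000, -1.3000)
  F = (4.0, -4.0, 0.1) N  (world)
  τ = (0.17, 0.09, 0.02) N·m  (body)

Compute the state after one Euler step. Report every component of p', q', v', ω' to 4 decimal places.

p' = (-2.9160, -0.3380, 2.8140)
q' = (-0.0010, 0.9999, 0.0130, -0.0090)
v' = (-0.7467, -1.9533, 0.7013)
ω' = (0.1319, -0.8900, -1.2956)

precession coupling ω×(Iω) = (-0.1170, -0.0104, -0.0018)
α = I⁻¹(τ − ω×Iω) = (1.5944, 0.5020, 0.2180)
new body rate ω' = (0.1319, -0.8900, -1.2956)
2q̇ = q⊗(0,ω) = (-0.1000000, 0.0000000, 1.3000000, -0.9000000)
q + ½dt·q⊗(0,ω), renormalized = (-0.0010, 0.9999, 0.0130, -0.0090)
linear accel F/m = (2.6667, -2.6667, 0.0667)
p' = p + v·dt = (-2.9160, -0.3380, 2.8140)
new velocity v' = (-0.7467, -1.9533, 0.7013)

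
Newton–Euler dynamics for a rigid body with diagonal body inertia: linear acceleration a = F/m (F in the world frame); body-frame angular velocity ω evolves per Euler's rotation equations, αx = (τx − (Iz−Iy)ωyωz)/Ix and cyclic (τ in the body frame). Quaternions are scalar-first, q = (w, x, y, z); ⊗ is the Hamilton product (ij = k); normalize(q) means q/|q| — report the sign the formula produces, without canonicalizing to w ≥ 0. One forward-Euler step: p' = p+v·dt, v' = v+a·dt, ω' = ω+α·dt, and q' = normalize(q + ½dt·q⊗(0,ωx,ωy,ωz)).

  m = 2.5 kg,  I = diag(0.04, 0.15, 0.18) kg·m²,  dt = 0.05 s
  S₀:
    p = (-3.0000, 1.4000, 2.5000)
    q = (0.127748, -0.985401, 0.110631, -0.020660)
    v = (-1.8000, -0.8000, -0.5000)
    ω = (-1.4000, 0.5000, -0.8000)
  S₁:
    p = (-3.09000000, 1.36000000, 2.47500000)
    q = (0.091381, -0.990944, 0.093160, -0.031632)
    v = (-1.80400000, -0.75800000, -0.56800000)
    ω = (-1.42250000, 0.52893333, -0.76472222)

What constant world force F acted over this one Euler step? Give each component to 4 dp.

F = (-0.2000, 2.1000, -3.4000)

velocity change Δv = (-0.00400000, 0.04200000, -0.06800000)
m·(v₁−v₀)/dt = (-0.2000, 2.1000, -3.4000)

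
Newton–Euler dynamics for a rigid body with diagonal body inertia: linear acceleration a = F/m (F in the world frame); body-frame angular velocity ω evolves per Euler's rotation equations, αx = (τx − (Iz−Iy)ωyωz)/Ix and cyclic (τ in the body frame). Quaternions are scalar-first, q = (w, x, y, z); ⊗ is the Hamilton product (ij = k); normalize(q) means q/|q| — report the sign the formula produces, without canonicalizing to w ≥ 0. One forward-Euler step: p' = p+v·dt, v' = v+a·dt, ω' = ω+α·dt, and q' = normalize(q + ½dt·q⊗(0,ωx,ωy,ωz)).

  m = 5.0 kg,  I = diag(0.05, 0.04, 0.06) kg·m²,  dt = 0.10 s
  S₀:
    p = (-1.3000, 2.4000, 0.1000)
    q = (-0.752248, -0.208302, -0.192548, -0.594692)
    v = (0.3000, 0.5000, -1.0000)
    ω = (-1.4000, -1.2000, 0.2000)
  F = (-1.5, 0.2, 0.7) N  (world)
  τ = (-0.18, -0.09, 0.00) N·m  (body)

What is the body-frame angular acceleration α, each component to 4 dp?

α = (-3.5040, -2.3200, 0.2800)

ω×(Iω) gyroscopic = (-0.0048, 0.0028, -0.0168)
α = I⁻¹(τ − ω×Iω) = (-3.5040, -2.3200, 0.2800)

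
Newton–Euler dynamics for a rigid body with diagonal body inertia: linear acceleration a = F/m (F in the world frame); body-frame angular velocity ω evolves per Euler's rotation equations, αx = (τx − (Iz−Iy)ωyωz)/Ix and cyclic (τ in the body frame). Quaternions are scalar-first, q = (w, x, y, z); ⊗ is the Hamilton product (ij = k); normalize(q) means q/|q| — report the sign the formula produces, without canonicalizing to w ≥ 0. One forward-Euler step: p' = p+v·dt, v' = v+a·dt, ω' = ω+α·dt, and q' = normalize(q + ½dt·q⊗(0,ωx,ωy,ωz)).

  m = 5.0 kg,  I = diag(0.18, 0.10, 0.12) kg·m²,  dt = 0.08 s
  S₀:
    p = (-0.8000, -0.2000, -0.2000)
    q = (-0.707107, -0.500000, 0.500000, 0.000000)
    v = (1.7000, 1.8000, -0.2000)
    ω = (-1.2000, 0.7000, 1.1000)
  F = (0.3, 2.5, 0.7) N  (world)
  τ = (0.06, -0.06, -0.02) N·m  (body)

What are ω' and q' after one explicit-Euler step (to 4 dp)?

ω' = (-1.1802, 0.7154, 1.0419)
q' = (-0.7432, -0.4429, 0.5009, -0.0211)

precession coupling ω×(Iω) = (0.0154, -0.0792, 0.0672)
α = I⁻¹(τ − ω×Iω) = (0.2478, 0.1920, -0.7267)
ω' = ω + α·dt = (-1.1802, 0.7154, 1.0419)
Hamilton product q⊗(0,ω) = (-0.9500000, 1.3985284, 0.0550251, -0.5278177)
updated quaternion q' = (-0.7432, -0.4429, 0.5009, -0.0211)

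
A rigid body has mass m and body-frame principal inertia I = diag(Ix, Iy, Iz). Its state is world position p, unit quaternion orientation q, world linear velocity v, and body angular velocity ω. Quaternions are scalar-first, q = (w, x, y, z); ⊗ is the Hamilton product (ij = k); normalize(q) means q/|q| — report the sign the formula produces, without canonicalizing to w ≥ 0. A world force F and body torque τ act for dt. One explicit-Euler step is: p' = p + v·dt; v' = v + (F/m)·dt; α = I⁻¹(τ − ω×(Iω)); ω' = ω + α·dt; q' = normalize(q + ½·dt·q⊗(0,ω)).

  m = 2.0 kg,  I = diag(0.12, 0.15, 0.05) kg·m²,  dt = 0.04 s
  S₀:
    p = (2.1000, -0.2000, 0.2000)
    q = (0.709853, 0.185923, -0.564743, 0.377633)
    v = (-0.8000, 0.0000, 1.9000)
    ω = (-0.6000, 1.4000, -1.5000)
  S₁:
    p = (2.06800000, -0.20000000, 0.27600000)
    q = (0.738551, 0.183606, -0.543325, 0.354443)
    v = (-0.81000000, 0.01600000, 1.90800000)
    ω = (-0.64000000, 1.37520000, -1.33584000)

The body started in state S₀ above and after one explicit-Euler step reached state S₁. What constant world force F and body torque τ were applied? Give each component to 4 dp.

F = (-0.5000, 0.8000, 0.4000)
τ = (0.0900, -0.0300, 0.1800)

rate change Δω = (-0.04000000, -0.02480000, 0.16416000)
precession coupling = (0.2100, 0.0630, -0.0252)
applied torque τ = (0.0900, -0.0300, 0.1800)
v₁ − v₀ = (-0.01000000, 0.01600000, 0.00800000)
F = m·Δv/dt = (-0.5000, 0.8000, 0.4000)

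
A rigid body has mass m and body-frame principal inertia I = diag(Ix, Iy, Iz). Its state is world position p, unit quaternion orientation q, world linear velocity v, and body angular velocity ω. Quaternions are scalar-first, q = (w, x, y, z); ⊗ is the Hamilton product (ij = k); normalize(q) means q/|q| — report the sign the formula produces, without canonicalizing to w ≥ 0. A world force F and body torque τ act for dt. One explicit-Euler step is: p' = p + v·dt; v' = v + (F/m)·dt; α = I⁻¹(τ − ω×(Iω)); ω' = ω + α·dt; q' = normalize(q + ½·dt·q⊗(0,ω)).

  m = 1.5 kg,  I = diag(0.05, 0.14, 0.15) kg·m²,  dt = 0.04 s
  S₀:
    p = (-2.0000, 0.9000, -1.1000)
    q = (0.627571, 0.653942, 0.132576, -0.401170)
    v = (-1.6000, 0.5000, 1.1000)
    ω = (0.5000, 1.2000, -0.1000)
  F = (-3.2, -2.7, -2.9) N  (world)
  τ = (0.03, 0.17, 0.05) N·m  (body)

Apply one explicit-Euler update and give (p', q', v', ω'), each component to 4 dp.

a = (-2.1333, -1.8000, -1.9333)
new position p' = (-2.0640, 0.9200, -1.0560)
v + (F/m)dt = (-1.6853, 0.4280, 1.0227)
(τ − ω×Iω)/I = (0.6240, 1.1786, -0.0267)
ω + α·dt = (0.5250, 1.2471, -0.1011)
Hamilton product q⊗(0,ω) = (-0.5261792, 0.7819319, 0.6178944, 0.6556853)
updated quaternion q' = (0.6168, 0.6694, 0.1449, -0.3879)

p' = (-2.0640, 0.9200, -1.0560)
q' = (0.6168, 0.6694, 0.1449, -0.3879)
v' = (-1.6853, 0.4280, 1.0227)
ω' = (0.5250, 1.2471, -0.1011)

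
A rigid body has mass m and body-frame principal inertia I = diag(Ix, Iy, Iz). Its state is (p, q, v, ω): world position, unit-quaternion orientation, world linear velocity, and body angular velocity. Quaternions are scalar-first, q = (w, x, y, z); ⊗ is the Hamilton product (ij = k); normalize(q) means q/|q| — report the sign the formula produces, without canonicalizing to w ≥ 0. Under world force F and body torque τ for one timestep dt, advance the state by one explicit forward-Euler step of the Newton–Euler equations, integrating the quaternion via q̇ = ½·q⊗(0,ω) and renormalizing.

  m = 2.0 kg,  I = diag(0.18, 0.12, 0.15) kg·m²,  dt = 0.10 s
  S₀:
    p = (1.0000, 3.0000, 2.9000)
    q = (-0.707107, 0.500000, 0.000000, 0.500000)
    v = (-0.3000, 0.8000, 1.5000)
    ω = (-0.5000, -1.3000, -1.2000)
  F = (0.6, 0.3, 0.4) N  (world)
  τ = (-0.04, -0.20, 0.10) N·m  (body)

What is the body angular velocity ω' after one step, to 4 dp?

(τ − ω×Iω)/I = (-0.4822, -1.8167, 0.9267)
ω' = ω + α·dt = (-0.5482, -1.4817, -1.1073)

ω' = (-0.5482, -1.4817, -1.1073)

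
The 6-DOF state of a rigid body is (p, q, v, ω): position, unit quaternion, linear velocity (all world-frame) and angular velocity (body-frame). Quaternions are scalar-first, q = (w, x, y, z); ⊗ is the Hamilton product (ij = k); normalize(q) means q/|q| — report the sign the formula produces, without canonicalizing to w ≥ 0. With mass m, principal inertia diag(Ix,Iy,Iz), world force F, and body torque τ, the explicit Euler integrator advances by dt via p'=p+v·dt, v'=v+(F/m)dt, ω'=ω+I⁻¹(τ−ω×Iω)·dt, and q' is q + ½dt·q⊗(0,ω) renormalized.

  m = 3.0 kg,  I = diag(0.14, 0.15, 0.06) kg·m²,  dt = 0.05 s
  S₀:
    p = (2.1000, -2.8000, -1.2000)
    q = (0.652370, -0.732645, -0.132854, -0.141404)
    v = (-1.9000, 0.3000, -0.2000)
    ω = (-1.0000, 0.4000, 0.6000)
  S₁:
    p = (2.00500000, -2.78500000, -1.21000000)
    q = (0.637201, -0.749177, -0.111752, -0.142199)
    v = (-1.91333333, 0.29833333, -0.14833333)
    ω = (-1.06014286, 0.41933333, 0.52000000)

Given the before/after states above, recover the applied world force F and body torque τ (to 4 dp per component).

F = (-0.8000, -0.1000, 3.1000)
τ = (-0.1900, 0.0100, -0.1000)

Δω = ω₁−ω₀ = (-0.06014286, 0.01933333, -0.08000000)
precession coupling = (-0.0216, -0.0480, -0.0040)
τ = I·(Δω/dt) + ω₀×(Iω₀) = (-0.1900, 0.0100, -0.1000)
v₁ − v₀ = (-0.01333333, -0.00166667, 0.05166667)
m·(v₁−v₀)/dt = (-0.8000, -0.1000, 3.1000)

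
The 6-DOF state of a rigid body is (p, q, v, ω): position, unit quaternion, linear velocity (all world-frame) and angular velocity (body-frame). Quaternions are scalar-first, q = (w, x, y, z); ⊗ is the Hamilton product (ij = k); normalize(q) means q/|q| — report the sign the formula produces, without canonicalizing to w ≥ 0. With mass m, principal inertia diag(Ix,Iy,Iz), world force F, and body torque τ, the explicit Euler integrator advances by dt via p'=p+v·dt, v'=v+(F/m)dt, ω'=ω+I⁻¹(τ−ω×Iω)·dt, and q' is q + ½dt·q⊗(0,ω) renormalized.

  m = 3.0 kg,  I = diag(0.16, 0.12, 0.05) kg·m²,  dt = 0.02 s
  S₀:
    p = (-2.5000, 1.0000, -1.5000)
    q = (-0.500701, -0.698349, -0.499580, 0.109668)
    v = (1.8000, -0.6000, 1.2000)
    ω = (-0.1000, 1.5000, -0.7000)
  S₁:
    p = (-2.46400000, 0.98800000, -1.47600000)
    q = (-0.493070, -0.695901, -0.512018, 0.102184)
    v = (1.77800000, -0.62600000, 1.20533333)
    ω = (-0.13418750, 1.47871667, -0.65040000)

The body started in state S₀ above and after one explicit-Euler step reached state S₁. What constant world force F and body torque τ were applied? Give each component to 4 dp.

F = (-3.3000, -3.9000, 0.8000)
τ = (-0.2000, -0.1200, 0.1300)

Δv = v₁−v₀ = (-0.02200000, -0.02600000, 0.00533333)
m·(v₁−v₀)/dt = (-3.3000, -3.9000, 0.8000)
rate change Δω = (-0.03418750, -0.02128333, 0.04960000)
I·α + gyro = (-0.2000, -0.1200, 0.1300)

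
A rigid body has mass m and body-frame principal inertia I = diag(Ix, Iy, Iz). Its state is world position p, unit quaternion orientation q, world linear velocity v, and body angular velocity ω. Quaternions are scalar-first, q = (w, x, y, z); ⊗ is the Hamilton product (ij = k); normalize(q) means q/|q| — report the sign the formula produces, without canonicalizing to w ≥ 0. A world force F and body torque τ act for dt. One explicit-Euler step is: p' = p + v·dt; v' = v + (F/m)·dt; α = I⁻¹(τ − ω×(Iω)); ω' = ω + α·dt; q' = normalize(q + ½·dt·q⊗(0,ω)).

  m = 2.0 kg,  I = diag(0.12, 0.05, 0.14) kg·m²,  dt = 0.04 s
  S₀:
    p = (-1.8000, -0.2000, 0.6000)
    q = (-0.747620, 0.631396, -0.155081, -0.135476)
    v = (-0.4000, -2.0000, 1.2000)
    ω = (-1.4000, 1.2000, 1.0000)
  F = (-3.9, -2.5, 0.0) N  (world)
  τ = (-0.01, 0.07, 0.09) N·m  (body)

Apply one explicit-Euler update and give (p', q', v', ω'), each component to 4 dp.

a = F/m = (-1.9500, -1.2500, 0.0000)
p' = p + v·dt = (-1.8160, -0.2800, 0.6480)
v + (F/m)dt = (-0.4780, -2.0500, 1.2000)
(τ − ω×Iω)/I = (-0.9833, 0.8400, -0.1971)
new body rate ω' = (-1.4393, 1.2336, 0.9921)
Hamilton product q⊗(0,ω) = (1.2055276, 1.0541582, -1.3388736, -0.2070582)
updated quaternion q' = (-0.7229, 0.6519, -0.1817, -0.1395)

p' = (-1.8160, -0.2800, 0.6480)
q' = (-0.7229, 0.6519, -0.1817, -0.1395)
v' = (-0.4780, -2.0500, 1.2000)
ω' = (-1.4393, 1.2336, 0.9921)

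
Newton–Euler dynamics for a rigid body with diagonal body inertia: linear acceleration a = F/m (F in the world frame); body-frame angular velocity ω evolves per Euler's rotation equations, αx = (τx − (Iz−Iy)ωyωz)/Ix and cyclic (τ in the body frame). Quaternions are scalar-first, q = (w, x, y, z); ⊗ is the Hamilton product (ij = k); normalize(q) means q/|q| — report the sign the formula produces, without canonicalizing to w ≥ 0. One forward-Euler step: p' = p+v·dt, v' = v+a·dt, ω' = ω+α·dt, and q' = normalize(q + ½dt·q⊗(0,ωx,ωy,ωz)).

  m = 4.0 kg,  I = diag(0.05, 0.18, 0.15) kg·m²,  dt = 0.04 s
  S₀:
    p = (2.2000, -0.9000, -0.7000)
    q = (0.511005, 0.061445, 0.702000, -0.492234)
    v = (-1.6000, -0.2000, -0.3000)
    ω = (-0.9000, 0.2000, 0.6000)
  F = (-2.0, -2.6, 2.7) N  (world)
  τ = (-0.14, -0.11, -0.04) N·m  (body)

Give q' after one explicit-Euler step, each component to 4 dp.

q' = (0.5151, 0.0626, 0.7120, -0.4731)

q⊗(0,ω) = (0.2102409, 0.0597423, 0.5083446, 0.9506920)
q + ½dt·q⊗(0,ω), renormalized = (0.5151, 0.0626, 0.7120, -0.4731)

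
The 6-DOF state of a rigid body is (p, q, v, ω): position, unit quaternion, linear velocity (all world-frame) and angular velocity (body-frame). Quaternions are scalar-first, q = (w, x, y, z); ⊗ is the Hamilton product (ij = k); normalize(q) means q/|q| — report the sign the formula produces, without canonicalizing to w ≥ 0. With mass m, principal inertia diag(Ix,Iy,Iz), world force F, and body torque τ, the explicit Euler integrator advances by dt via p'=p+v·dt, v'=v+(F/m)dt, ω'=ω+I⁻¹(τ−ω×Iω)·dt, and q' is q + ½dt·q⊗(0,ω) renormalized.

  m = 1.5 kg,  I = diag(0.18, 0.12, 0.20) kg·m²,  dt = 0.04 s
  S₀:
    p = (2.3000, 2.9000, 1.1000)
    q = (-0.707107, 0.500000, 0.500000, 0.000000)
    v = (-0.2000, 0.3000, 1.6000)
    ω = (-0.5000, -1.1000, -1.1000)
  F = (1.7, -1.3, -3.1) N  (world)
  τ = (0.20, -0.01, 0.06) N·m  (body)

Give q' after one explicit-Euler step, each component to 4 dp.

q' = (-0.6907, 0.4958, 0.5263, 0.0096)

2q̇ = q⊗(0,ω) = (0.8000000, -0.1964465, 1.3278177, 0.4778177)
q + ½dt·q⊗(0,ω), renormalized = (-0.6907, 0.4958, 0.5263, 0.0096)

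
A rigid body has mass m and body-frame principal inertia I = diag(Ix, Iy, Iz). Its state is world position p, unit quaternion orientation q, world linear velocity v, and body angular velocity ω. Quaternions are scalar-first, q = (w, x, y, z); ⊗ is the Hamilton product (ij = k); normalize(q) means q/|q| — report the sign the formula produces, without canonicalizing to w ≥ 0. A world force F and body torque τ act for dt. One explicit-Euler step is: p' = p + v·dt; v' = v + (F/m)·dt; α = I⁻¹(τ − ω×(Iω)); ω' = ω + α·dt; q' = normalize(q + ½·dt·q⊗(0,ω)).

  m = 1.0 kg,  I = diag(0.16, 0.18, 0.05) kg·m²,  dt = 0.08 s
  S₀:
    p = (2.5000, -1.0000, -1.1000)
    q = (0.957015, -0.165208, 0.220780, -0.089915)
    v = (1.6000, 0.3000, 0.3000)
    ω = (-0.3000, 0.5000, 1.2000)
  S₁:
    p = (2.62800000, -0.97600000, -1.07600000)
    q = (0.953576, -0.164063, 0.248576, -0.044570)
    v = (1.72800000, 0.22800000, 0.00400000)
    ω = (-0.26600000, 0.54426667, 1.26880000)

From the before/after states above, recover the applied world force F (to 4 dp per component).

F = (1.6000, -0.9000, -3.7000)

Δv = v₁−v₀ = (0.12800000, -0.07200000, -0.29600000)
F = m·Δv/dt = (1.6000, -0.9000, -3.7000)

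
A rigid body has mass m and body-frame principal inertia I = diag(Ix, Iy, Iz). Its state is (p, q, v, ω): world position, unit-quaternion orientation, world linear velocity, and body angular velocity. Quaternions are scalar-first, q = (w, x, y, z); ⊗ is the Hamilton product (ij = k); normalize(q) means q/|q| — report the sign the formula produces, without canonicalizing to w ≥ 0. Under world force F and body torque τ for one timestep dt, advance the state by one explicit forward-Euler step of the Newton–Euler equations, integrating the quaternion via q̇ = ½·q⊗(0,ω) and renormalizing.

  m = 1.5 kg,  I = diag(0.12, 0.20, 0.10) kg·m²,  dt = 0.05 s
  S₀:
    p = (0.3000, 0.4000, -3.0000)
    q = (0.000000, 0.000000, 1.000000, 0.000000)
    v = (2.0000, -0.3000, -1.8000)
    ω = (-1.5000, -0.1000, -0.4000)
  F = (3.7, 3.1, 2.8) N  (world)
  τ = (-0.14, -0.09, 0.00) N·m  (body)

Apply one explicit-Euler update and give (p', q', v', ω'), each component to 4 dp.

p' = (0.4000, 0.3850, -3.0900)
q' = (0.0025, -0.0100, 0.9992, 0.0375)
v' = (2.1233, -0.1967, -1.7067)
ω' = (-1.5567, -0.1255, -0.4060)

gyro term ω×Iω = (-0.0040, 0.0120, 0.0120)
(τ − ω×Iω)/I = (-1.1333, -0.5100, -0.1200)
new body rate ω' = (-1.5567, -0.1255, -0.4060)
q⊗(0,ω) = (0.1000000, -0.4000000, 0.0000000, 1.5000000)
q + ½dt·q⊗(0,ω), renormalized = (0.0025, -0.0100, 0.9992, 0.0375)
a = F/m = (2.4667, 2.0667, 1.8667)
p' = p + v·dt = (0.4000, 0.3850, -3.0900)
new velocity v' = (2.1233, -0.1967, -1.7067)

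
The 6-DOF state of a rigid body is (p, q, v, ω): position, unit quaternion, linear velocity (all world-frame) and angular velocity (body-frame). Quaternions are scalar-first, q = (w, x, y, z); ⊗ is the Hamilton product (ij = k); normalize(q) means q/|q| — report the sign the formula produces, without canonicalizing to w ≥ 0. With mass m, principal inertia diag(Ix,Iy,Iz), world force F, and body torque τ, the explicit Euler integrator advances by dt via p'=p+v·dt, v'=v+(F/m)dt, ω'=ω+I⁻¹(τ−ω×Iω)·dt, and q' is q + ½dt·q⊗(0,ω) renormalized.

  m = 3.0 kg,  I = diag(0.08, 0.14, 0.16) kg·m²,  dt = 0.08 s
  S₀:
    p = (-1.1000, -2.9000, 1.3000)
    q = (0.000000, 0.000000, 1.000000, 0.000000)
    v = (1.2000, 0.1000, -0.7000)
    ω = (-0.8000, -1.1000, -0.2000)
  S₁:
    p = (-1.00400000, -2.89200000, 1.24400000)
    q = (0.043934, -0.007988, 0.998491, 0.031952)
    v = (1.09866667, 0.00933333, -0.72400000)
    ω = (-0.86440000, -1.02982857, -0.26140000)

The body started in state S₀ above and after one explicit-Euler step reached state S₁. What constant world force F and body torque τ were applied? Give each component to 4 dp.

Δv = v₁−v₀ = (-0.10133333, -0.09066667, -0.02400000)
applied force F = (-3.8000, -3.4000, -0.9000)
ω₁ − ω₀ = (-0.06440000, 0.07017143, -0.06140000)
ω₀×(Iω₀) = (0.0044, -0.0128, 0.0528)
applied torque τ = (-0.0600, 0.1100, -0.0700)

F = (-3.8000, -3.4000, -0.9000)
τ = (-0.0600, 0.1100, -0.0700)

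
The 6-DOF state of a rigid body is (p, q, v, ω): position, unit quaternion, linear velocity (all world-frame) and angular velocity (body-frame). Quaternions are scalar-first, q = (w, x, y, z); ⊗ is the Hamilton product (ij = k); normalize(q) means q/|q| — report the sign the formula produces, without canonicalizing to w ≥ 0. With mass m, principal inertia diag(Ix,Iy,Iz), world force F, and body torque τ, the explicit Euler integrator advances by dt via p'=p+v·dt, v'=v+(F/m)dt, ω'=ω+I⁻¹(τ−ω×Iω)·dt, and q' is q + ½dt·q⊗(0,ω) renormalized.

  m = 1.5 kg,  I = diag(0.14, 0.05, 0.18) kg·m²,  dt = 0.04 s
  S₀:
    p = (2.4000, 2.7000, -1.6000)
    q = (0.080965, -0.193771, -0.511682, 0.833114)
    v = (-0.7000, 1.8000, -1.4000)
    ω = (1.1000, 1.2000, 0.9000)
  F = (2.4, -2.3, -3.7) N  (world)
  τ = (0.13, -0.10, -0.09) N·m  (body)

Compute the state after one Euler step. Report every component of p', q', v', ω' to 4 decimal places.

new position p' = (2.3720, 2.7720, -1.6560)
v + (F/m)dt = (-0.6360, 1.7387, -1.4987)
ω×(Iω) gyroscopic = (0.1404, -0.0396, -0.1188)
α = I⁻¹(τ − ω×Iω) = (-0.0743, -1.2080, 0.1600)
ω + α·dt = (1.0970, 1.1517, 0.9064)
2q̇ = q⊗(0,ω) = (0.0773639, -1.3711891, 1.1879773, 0.4031935)
q + ½dt·q⊗(0,ω), renormalized = (0.0825, -0.2210, -0.4876, 0.8406)

p' = (2.3720, 2.7720, -1.6560)
q' = (0.0825, -0.2210, -0.4876, 0.8406)
v' = (-0.6360, 1.7387, -1.4987)
ω' = (1.0970, 1.1517, 0.9064)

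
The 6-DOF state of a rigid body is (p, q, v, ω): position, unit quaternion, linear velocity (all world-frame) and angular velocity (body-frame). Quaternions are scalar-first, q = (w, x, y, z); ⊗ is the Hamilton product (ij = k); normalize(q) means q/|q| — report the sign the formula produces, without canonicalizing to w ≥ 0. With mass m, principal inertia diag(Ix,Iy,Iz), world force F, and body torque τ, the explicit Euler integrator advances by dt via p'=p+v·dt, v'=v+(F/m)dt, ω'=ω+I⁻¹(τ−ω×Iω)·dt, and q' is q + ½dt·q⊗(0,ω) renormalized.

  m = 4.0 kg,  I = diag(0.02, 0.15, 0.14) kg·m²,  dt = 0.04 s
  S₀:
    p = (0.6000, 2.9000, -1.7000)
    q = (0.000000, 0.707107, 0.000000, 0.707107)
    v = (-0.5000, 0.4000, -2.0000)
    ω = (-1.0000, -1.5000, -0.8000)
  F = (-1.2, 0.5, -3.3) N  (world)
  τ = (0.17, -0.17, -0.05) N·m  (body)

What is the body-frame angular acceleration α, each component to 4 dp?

α = (9.1000, -0.4933, -1.7500)

precession coupling ω×(Iω) = (-0.0120, -0.0960, 0.1950)
α = I⁻¹(τ − ω×Iω) = (9.1000, -0.4933, -1.7500)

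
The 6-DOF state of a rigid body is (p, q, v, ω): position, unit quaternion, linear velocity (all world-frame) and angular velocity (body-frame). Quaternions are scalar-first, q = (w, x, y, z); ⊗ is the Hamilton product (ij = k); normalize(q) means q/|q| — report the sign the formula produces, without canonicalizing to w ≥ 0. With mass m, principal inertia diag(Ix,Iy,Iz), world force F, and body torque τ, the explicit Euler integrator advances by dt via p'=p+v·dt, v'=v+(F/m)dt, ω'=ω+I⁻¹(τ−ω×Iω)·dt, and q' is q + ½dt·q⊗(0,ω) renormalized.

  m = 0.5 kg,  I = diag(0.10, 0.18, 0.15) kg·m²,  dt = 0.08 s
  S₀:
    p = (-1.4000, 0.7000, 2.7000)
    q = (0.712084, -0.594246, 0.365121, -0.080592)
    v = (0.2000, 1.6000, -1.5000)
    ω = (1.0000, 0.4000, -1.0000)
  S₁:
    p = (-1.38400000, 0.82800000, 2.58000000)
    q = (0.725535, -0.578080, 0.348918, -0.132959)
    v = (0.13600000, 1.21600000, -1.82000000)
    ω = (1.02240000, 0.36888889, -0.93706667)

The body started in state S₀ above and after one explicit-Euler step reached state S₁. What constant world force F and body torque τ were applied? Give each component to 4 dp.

rate change Δω = (0.02240000, -0.03111111, 0.06293333)
ω₀×(Iω₀) = (0.0120, 0.0500, 0.0320)
τ = I·(Δω/dt) + ω₀×(Iω₀) = (0.0400, -0.0200, 0.1500)
v₁ − v₀ = (-0.06400000, -0.38400000, -0.32000000)
F = m·Δv/dt = (-0.4000, -2.4000, -2.0000)

F = (-0.4000, -2.4000, -2.0000)
τ = (0.0400, -0.0200, 0.1500)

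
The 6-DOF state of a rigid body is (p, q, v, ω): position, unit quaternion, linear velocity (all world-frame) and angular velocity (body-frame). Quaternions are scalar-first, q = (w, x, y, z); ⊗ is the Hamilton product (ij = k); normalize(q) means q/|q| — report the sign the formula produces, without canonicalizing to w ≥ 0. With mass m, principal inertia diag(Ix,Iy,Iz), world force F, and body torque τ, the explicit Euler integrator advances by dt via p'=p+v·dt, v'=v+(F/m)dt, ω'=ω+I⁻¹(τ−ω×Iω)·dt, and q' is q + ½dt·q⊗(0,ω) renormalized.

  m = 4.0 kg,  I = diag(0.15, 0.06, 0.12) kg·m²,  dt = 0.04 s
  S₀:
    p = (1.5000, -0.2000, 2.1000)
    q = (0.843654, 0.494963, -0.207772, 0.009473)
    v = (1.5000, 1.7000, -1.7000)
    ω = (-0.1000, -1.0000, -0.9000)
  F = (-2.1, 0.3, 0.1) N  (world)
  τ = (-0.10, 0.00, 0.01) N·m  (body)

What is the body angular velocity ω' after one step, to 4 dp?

gyro term ω×Iω = (0.0540, 0.0027, -0.0090)
α = I⁻¹(τ − ω×Iω) = (-1.0267, -0.0450, 0.1583)
new body rate ω' = (-0.1411, -1.0018, -0.8937)

ω' = (-0.1411, -1.0018, -0.8937)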